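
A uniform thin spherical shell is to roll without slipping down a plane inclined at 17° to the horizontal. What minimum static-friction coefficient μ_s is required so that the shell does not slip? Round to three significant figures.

With I = (2/3)MR², the ratio k = I/(MR²) is 2/3.
Translational: Mg sinθ − f = Ma. Rotational about the CM: fR = Iα = kMRa, so f = kMa.
These give a = g sinθ/(1+k) and the required friction f = kMg sinθ/(1+k).
The normal force is N = Mg cosθ, so μ_min = f/N = k tanθ/(1+k).
μ_min = (2/3) × tan17° / 1.667 ≈ 0.122.

μ_min ≈ 0.122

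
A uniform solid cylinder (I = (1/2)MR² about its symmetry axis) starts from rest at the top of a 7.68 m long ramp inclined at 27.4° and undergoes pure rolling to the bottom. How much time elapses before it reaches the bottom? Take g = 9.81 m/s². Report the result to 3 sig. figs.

t ≈ 2.26 s

For this body I = (1/2)MR², i.e. k = I/(MR²) = 0.5.
Along the incline Mg sinθ − f = Ma, and torque about the center fR = Iα = kMR²(a/R) gives f = kMa.
Hence a = g sinθ/(1+k) = 9.81×sin27.4°/1.5 = 3.01 m/s².
With constant a from rest, t = √(2L/a) = √(2·7.68/3.01) ≈ 2.26 s.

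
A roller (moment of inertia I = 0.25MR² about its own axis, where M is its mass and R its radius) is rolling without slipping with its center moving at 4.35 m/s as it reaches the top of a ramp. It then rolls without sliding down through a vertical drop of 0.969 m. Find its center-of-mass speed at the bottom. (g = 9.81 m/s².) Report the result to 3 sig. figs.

v ≈ 5.84 m/s

The moment of inertia is 0.25MR², giving k ≡ I/(MR²) = 0.25.
Pure rolling means v = ωR; then KE = ½Mv² + ½I(v/R)² = ½(1+k)Mv² = (5/8)Mv².
Energy conservation: (5/8)Mv₀² + Mgh = (5/8)Mv², so v² = v₀² + 2gh/(1+k).
v = √(4.35² + 2×9.81×0.969/1.25) = √34.13 ≈ 5.84 m/s.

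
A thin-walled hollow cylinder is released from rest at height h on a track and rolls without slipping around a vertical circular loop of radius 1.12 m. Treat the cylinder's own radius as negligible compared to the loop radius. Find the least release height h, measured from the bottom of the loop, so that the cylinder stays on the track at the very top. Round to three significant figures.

The moment of inertia is MR², giving k ≡ I/(MR²) = 1.
At the top, contact is just lost when gravity alone supplies the centripetal force: Mg = Mv_top²/r, i.e. v_top² = gr.
With ω = v/R, the kinetic energy at speed v is ½(1+k)Mv² = Mv².
Energy conservation from release (height h) to the top (height 2r): Mgh = Mg(2r) + M·gr.
Thus h_min = 2r + (1+k)r/2 = r(2 + 2/2) = 1.12 × 3 ≈ 3.36 m.

h_min ≈ 3.36 m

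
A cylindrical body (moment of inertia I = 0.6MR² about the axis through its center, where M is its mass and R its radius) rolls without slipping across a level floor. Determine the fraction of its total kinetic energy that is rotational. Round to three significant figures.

fraction ≈ 0.375

Here I = 0.6MR², so the shape factor k = I/(MR²) = 0.6.
Since ω = v/R, the translational part is ½Mv² and the rotational part is ½I(v/R)² = ½kMv²; the total is ½(1+k)Mv².
The rotational fraction is therefore k/(1+k) = 0.6/1.6 ≈ 0.375.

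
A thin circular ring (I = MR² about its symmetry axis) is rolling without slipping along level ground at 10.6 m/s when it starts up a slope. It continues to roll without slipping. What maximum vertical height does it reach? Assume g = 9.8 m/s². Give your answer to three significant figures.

h ≈ 11.5 m

The moment of inertia is MR², giving k ≡ I/(MR²) = 1.
The rolling condition ω = v/R makes the rotational term ½I(v/R)² = ½kMv², so KE_total = ½(1+k)Mv² = Mv².
At the top the kinetic energy is zero, so Mv₀² = Mgh.
Thus h = (1+k)v₀²/(2g) = 2 × 10.6² / (2 × 9.8) ≈ 11.5 m.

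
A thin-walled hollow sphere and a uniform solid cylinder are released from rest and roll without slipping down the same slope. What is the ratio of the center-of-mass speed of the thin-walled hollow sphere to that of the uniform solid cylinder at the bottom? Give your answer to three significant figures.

Each satisfies Mgh = ½(1+k)Mv² with k = I/(MR²), so v ∝ 1/√(1+k).
For the thin-walled hollow sphere k = 2/3; for the uniform solid cylinder k = 0.5.
v₁/v₂ = √((1+k₂)/(1+k₁)) = √(1.5/1.667) ≈ 0.949.

v_ratio ≈ 0.949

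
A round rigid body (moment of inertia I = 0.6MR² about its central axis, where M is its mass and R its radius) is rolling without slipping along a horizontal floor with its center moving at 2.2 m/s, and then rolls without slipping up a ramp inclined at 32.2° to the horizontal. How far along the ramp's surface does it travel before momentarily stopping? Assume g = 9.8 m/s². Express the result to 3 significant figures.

The moment of inertia is 0.6MR², giving k ≡ I/(MR²) = 0.6.
Rolling without slipping gives ω = v/R, so the total kinetic energy is ½Mv² + ½Iω² = ½(1+k)Mv² = (4/5)Mv².
Setting this equal to Mgh gives the vertical rise h = (1+k)v₀²/(2g) = 1.6×2.2²/(2×9.8) = 0.3951 m.
Along the incline, d = h/sinθ = 0.3951/sin32.2° ≈ 0.741 m.

d ≈ 0.741 m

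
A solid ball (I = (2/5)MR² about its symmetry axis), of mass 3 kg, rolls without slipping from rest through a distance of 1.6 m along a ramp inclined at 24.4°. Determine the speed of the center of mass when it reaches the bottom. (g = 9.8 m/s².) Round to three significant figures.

v ≈ 3.04 m/s

The moment of inertia is (2/5)MR², giving k ≡ I/(MR²) = 0.4.
The rolling condition ω = v/R makes the rotational term ½I(v/R)² = ½kMv², so KE_total = ½(1+k)Mv² = (7/10)Mv².
The vertical drop is h = L sinθ = 1.6 × sin24.4° = 0.661 m.
Energy conservation: Mgh = (7/10)Mv², so v = √(2gh/(1+k)) = √(2 × 9.8 × 0.661 / 1.4) ≈ 3.04 m/s.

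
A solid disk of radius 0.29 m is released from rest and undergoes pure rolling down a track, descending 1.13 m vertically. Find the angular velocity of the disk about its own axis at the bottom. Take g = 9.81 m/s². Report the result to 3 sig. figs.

Here I = (1/2)MR², so the shape factor k = I/(MR²) = 0.5.
The rolling condition ω = v/R makes the rotational term ½I(v/R)² = ½kMv², so KE_total = ½(1+k)Mv² = (3/4)Mv².
Energy conservation Mgh = ½(1+k)Mv² gives v = √(2gh/(1+k)) = √(2 × 9.81 × 1.13 / 1.5) = 3.845 m/s.
The angular speed follows from ω = v/R = 3.845/0.29 ≈ 13.3 rad/s.

ω ≈ 13.3 rad/s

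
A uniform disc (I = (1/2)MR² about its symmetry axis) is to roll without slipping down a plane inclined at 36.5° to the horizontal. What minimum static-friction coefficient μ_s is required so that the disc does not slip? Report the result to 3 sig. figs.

μ_min ≈ 0.247

The moment of inertia is (1/2)MR², giving k ≡ I/(MR²) = 0.5.
Newton's second law down the slope: Mg sinθ − f = Ma. The torque equation fR = Iα (with α = a/R) gives f = kMa.
These give a = g sinθ/(1+k) and the required friction f = kMg sinθ/(1+k).
The normal force is N = Mg cosθ, so μ_min = f/N = k tanθ/(1+k).
μ_min = 0.5 × tan36.5° / 1.5 ≈ 0.247.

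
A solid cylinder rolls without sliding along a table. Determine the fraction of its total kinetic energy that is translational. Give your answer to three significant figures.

fraction ≈ 0.667

Here I = (1/2)MR², so the shape factor k = I/(MR²) = 0.5.
With ω = v/R, KE_trans = ½Mv² and KE_rot = ½Iω² = ½kMv², so KE_total = ½(1+k)Mv².
The translational fraction is therefore 1/(1+k) = 1/1.5 ≈ 0.667.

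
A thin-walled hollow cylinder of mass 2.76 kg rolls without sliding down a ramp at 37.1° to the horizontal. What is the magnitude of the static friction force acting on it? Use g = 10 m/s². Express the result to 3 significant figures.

f ≈ 8.32 N

Here I = MR², so the shape factor k = I/(MR²) = 1.
Newton's second law down the slope: Mg sinθ − f = Ma. The torque equation fR = Iα (with α = a/R) gives f = kMa.
Combining, a = g sinθ/(1+k) and f = kMa = kMg sinθ/(1+k).
f = 1 × 2.76 × 10 × sin37.1° / 2 ≈ 8.32 N.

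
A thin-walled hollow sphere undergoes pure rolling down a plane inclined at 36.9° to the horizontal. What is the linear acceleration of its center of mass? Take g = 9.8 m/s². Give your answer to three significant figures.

a ≈ 3.53 m/s²

Here I = (2/3)MR², so the shape factor k = I/(MR²) = 2/3.
Along the incline Mg sinθ − f = Ma, and torque about the center fR = Iα = kMR²(a/R) gives f = kMa.
Eliminating f: Mg sinθ = (1+k)Ma, so a = g sinθ/(1+k) = 9.8 × sin36.9° / 1.667 ≈ 3.53 m/s².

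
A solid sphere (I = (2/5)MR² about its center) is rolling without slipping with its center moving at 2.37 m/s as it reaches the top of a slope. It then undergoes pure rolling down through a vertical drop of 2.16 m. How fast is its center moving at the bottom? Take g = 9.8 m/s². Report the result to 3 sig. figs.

v ≈ 5.99 m/s

The moment of inertia is (2/5)MR², giving k ≡ I/(MR²) = 0.4.
Rolling without slipping gives ω = v/R, so the total kinetic energy is ½Mv² + ½Iω² = ½(1+k)Mv² = (7/10)Mv².
Conserving energy between top and bottom: (7/10)Mv² = (7/10)Mv₀² + Mgh, hence v² = v₀² + 2gh/(1+k).
v = √(2.37² + 2×9.8×2.16/1.4) = √35.86 ≈ 5.99 m/s.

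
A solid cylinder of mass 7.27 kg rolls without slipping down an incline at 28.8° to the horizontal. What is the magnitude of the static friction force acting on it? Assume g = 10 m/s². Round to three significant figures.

For this body I = (1/2)MR², i.e. k = I/(MR²) = 0.5.
Translational: Mg sinθ − f = Ma. Rotational about the CM: fR = Iα = kMRa, so f = kMa.
Combining, a = g sinθ/(1+k) and f = kMa = kMg sinθ/(1+k).
f = 0.5 × 7.27 × 10 × sin28.8° / 1.5 ≈ 11.7 N.

f ≈ 11.7 N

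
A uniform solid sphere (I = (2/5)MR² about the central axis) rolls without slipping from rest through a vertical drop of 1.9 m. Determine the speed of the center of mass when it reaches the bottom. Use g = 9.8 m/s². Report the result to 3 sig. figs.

Here I = (2/5)MR², so the shape factor k = I/(MR²) = 0.4.
Pure rolling means v = ωR; then KE = ½Mv² + ½I(v/R)² = ½(1+k)Mv² = (7/10)Mv².
Setting Mgh = (7/10)Mv² gives v = √(2gh/(1+k)) = √(2·9.8·1.9/1.4) ≈ 5.16 m/s.

v ≈ 5.16 m/s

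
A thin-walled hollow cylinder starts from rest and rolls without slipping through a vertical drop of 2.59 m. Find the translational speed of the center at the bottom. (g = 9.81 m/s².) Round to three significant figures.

Here I = MR², so the shape factor k = I/(MR²) = 1.
The rolling condition ω = v/R makes the rotational term ½I(v/R)² = ½kMv², so KE_total = ½(1+k)Mv² = Mv².
Energy conservation: Mgh = Mv², so v = √(2gh/(1+k)) = √(2 × 9.81 × 2.59 / 2) ≈ 5.04 m/s.

v ≈ 5.04 m/s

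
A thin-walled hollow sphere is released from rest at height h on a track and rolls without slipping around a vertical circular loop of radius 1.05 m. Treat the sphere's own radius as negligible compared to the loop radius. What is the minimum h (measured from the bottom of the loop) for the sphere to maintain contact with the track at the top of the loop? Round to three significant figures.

h_min ≈ 2.98 m

Here I = (2/3)MR², so the shape factor k = I/(MR²) = 2/3.
At the top of the loop, the minimum-contact condition is Mg = Mv_top²/r, so v_top² = gr.
With ω = v/R, the kinetic energy at speed v is ½(1+k)Mv² = (5/6)Mv².
Energy conservation from release (height h) to the top (height 2r): Mgh = Mg(2r) + (5/6)M·gr.
Thus h_min = 2r + (1+k)r/2 = r(2 + 1.667/2) = 1.05 × 2.833 ≈ 2.98 m.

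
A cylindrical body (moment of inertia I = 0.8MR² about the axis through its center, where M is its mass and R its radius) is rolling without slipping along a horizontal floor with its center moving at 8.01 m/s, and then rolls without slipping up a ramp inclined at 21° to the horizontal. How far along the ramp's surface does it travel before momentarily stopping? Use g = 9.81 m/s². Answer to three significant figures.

d ≈ 16.4 m

Here I = 0.8MR², so the shape factor k = I/(MR²) = 0.8.
The rolling condition ω = v/R makes the rotational term ½I(v/R)² = ½kMv², so KE_total = ½(1+k)Mv² = (9/10)Mv².
Setting this equal to Mgh gives the vertical rise h = (1+k)v₀²/(2g) = 1.8×8.01²/(2×9.81) = 5.886 m.
Along the incline, d = h/sinθ = 5.886/sin21° ≈ 16.4 m.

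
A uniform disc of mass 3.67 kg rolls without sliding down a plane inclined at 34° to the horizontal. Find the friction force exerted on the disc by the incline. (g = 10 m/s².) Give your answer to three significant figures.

For this body I = (1/2)MR², i.e. k = I/(MR²) = 0.5.
Translational: Mg sinθ − f = Ma. Rotational about the CM: fR = Iα = kMRa, so f = kMa.
Combining, a = g sinθ/(1+k) and f = kMa = kMg sinθ/(1+k).
f = 0.5 × 3.67 × 10 × sin34° / 1.5 ≈ 6.84 N.

f ≈ 6.84 N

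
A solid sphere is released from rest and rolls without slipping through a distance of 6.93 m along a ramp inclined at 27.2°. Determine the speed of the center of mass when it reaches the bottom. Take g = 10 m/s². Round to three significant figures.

v ≈ 6.73 m/s

The moment of inertia is (2/5)MR², giving k ≡ I/(MR²) = 0.4.
The rolling condition ω = v/R makes the rotational term ½I(v/R)² = ½kMv², so KE_total = ½(1+k)Mv² = (7/10)Mv².
The vertical drop is h = L sinθ = 6.93 × sin27.2° = 3.168 m.
Setting Mgh = (7/10)Mv² gives v = √(2gh/(1+k)) = √(2·10·3.168/1.4) ≈ 6.73 m/s.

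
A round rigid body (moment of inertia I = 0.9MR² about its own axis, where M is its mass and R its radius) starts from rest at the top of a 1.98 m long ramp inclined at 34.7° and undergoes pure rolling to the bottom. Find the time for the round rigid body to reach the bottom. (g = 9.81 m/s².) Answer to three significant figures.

t ≈ 1.16 s

The moment of inertia is 0.9MR², giving k ≡ I/(MR²) = 0.9.
Along the incline Mg sinθ − f = Ma, and torque about the center fR = Iα = kMR²(a/R) gives f = kMa.
Hence a = g sinθ/(1+k) = 9.81×sin34.7°/1.9 = 2.939 m/s².
Starting from rest, L = ½at², so t = √(2L/a) = √(2×1.98/2.939) ≈ 1.16 s.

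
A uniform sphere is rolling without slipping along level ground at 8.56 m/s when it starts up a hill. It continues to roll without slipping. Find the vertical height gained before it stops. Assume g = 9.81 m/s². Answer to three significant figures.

Here I = (2/5)MR², so the shape factor k = I/(MR²) = 0.4.
Pure rolling means v = ωR; then KE = ½Mv² + ½I(v/R)² = ½(1+k)Mv² = (7/10)Mv².
At the top the kinetic energy is zero, so (7/10)Mv₀² = Mgh.
Thus h = (1+k)v₀²/(2g) = 1.4 × 8.56² / (2 × 9.81) ≈ 5.23 m.

h ≈ 5.23 m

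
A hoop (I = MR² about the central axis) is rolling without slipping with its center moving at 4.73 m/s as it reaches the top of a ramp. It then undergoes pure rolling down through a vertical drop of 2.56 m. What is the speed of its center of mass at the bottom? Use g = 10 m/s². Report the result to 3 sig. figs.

For this body I = MR², i.e. k = I/(MR²) = 1.
Rolling without slipping gives ω = v/R, so the total kinetic energy is ½Mv² + ½Iω² = ½(1+k)Mv² = Mv².
Conserving energy between top and bottom: Mv² = Mv₀² + Mgh, hence v² = v₀² + 2gh/(1+k).
v = √(4.73² + 2×10×2.56/2) = √47.97 ≈ 6.93 m/s.

v ≈ 6.93 m/s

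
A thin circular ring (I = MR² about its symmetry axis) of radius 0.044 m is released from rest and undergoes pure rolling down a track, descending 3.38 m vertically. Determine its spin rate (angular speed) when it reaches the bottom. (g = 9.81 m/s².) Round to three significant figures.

With I = MR², the ratio k = I/(MR²) is 1.
Pure rolling means v = ωR; then KE = ½Mv² + ½I(v/R)² = ½(1+k)Mv² = Mv².
Energy conservation Mgh = ½(1+k)Mv² gives v = √(2gh/(1+k)) = √(2 × 9.81 × 3.38 / 2) = 5.758 m/s.
The angular speed follows from ω = v/R = 5.758/0.044 ≈ 131 rad/s.

ω ≈ 131 rad/s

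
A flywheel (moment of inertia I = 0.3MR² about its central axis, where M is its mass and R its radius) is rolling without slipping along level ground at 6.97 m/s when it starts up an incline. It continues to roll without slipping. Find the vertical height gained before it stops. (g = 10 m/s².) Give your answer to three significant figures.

h ≈ 3.16 m

Here I = 0.3MR², so the shape factor k = I/(MR²) = 0.3.
Pure rolling means v = ωR; then KE = ½Mv² + ½I(v/R)² = ½(1+k)Mv² = (13/20)Mv².
At the top the kinetic energy is zero, so (13/20)Mv₀² = Mgh.
Thus h = (1+k)v₀²/(2g) = 1.3 × 6.97² / (2 × 10) ≈ 3.16 m.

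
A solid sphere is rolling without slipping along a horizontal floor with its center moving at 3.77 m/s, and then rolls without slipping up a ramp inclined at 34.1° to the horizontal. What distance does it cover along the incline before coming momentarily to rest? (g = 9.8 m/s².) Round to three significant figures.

The moment of inertia is (2/5)MR², giving k ≡ I/(MR²) = 0.4.
Rolling without slipping gives ω = v/R, so the total kinetic energy is ½Mv² + ½Iω² = ½(1+k)Mv² = (7/10)Mv².
Setting this equal to Mgh gives the vertical rise h = (1+k)v₀²/(2g) = 1.4×3.77²/(2×9.8) = 1.015 m.
Along the incline, d = h/sinθ = 1.015/sin34.1° ≈ 1.81 m.

d ≈ 1.81 m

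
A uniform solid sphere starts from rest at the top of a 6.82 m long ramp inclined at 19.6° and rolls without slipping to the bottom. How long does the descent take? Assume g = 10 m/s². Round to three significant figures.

Here I = (2/5)MR², so the shape factor k = I/(MR²) = 0.4.
Newton's second law down the slope: Mg sinθ − f = Ma. The torque equation fR = Iα (with α = a/R) gives f = kMa.
Hence a = g sinθ/(1+k) = 10×sin19.6°/1.4 = 2.396 m/s².
Starting from rest, L = ½at², so t = √(2L/a) = √(2×6.82/2.396) ≈ 2.39 s.

t ≈ 2.39 s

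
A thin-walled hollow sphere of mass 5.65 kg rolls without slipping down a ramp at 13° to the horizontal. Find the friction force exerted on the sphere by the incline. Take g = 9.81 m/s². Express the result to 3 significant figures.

Here I = (2/3)MR², so the shape factor k = I/(MR²) = 2/3.
Translational: Mg sinθ − f = Ma. Rotational about the CM: fR = Iα = kMRa, so f = kMa.
Combining, a = g sinθ/(1+k) and f = kMa = kMg sinθ/(1+k).
f = (2/3) × 5.65 × 9.81 × sin13° / 1.667 ≈ 4.99 N.

f ≈ 4.99 N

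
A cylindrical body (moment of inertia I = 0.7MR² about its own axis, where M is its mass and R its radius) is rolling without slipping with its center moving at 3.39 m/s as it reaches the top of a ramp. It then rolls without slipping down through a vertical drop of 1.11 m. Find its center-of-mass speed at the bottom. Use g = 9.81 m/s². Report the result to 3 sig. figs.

With I = 0.7MR², the ratio k = I/(MR²) is 0.7.
Since it rolls without slipping, ω = v/R and KE = ½Mv² + ½Iω² = ½(1+k)Mv² = (17/20)Mv².
Energy conservation: (17/20)Mv₀² + Mgh = (17/20)Mv², so v² = v₀² + 2gh/(1+k).
v = √(3.39² + 2×9.81×1.11/1.7) = √24.3 ≈ 4.93 m/s.

v ≈ 4.93 m/s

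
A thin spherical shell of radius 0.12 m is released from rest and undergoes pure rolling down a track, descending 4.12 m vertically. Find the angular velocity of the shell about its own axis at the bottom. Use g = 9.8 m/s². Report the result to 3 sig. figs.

Here I = (2/3)MR², so the shape factor k = I/(MR²) = 2/3.
Rolling without slipping gives ω = v/R, so the total kinetic energy is ½Mv² + ½Iω² = ½(1+k)Mv² = (5/6)Mv².
Energy conservation Mgh = ½(1+k)Mv² gives v = √(2gh/(1+k)) = √(2 × 9.8 × 4.12 / 1.667) = 6.961 m/s.
Then ω = v/R = 6.961 / 0.12 ≈ 58.0 rad/s.

ω ≈ 58.0 rad/s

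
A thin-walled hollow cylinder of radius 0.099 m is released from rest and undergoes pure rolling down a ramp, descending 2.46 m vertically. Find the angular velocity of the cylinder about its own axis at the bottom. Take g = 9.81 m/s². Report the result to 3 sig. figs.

The moment of inertia is MR², giving k ≡ I/(MR²) = 1.
Since it rolls without slipping, ω = v/R and KE = ½Mv² + ½Iω² = ½(1+k)Mv² = Mv².
Energy conservation Mgh = ½(1+k)Mv² gives v = √(2gh/(1+k)) = √(2 × 9.81 × 2.46 / 2) = 4.912 m/s.
The angular speed follows from ω = v/R = 4.912/0.099 ≈ 49.6 rad/s.

ω ≈ 49.6 rad/s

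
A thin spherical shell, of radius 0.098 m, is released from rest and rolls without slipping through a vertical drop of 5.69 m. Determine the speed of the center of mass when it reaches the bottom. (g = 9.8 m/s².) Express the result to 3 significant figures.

The moment of inertia is (2/3)MR², giving k ≡ I/(MR²) = 2/3.
The rolling condition ω = v/R makes the rotational term ½I(v/R)² = ½kMv², so KE_total = ½(1+k)Mv² = (5/6)Mv².
Setting Mgh = (5/6)Mv² gives v = √(2gh/(1+k)) = √(2·9.8·5.69/1.667) ≈ 8.18 m/s.

v ≈ 8.18 m/s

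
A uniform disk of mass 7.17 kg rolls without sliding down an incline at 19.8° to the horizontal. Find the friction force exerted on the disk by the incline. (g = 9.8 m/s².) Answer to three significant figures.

f ≈ 7.93 N

Here I = (1/2)MR², so the shape factor k = I/(MR²) = 0.5.
Along the incline Mg sinθ − f = Ma, and torque about the center fR = Iα = kMR²(a/R) gives f = kMa.
Combining, a = g sinθ/(1+k) and f = kMa = kMg sinθ/(1+k).
f = 0.5 × 7.17 × 9.8 × sin19.8° / 1.5 ≈ 7.93 N.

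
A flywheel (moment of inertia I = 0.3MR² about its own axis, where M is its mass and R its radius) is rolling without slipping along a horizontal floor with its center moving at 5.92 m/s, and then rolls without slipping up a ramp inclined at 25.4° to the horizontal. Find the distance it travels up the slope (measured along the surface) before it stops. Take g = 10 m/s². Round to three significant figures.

With I = 0.3MR², the ratio k = I/(MR²) is 0.3.
Rolling without slipping gives ω = v/R, so the total kinetic energy is ½Mv² + ½Iω² = ½(1+k)Mv² = (13/20)Mv².
Setting this equal to Mgh gives the vertical rise h = (1+k)v₀²/(2g) = 1.3×5.92²/(2×10) = 2.278 m.
Along the incline, d = h/sinθ = 2.278/sin25.4° ≈ 5.31 m.

d ≈ 5.31 m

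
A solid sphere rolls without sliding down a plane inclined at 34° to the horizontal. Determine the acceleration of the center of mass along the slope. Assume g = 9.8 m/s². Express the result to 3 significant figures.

a ≈ 3.91 m/s²

Here I = (2/5)MR², so the shape factor k = I/(MR²) = 0.4.
Translational: Mg sinθ − f = Ma. Rotational about the CM: fR = Iα = kMRa, so f = kMa.
Eliminating f: Mg sinθ = (1+k)Ma, so a = g sinθ/(1+k) = 9.8 × sin34° / 1.4 ≈ 3.91 m/s².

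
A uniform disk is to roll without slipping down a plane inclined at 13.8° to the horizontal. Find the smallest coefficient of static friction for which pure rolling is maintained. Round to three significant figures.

The moment of inertia is (1/2)MR², giving k ≡ I/(MR²) = 0.5.
Newton's second law down the slope: Mg sinθ − f = Ma. The torque equation fR = Iα (with α = a/R) gives f = kMa.
These give a = g sinθ/(1+k) and the required friction f = kMg sinθ/(1+k).
The normal force is N = Mg cosθ, so μ_min = f/N = k tanθ/(1+k).
μ_min = 0.5 × tan13.8° / 1.5 ≈ 0.0819.

μ_min ≈ 0.0819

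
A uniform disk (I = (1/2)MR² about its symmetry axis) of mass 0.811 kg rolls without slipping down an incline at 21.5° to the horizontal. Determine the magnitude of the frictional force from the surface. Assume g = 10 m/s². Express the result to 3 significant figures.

With I = (1/2)MR², the ratio k = I/(MR²) is 0.5.
Translational: Mg sinθ − f = Ma. Rotational about the CM: fR = Iα = kMRa, so f = kMa.
Combining, a = g sinθ/(1+k) and f = kMa = kMg sinθ/(1+k).
f = 0.5 × 0.811 × 10 × sin21.5° / 1.5 ≈ 0.991 N.

f ≈ 0.991 N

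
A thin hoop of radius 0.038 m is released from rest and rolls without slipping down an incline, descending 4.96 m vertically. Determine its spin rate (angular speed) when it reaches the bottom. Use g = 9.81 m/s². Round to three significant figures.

ω ≈ 184 rad/s

With I = MR², the ratio k = I/(MR²) is 1.
Since it rolls without slipping, ω = v/R and KE = ½Mv² + ½Iω² = ½(1+k)Mv² = Mv².
Energy conservation Mgh = ½(1+k)Mv² gives v = √(2gh/(1+k)) = √(2 × 9.81 × 4.96 / 2) = 6.975 m/s.
The angular speed follows from ω = v/R = 6.975/0.038 ≈ 184 rad/s.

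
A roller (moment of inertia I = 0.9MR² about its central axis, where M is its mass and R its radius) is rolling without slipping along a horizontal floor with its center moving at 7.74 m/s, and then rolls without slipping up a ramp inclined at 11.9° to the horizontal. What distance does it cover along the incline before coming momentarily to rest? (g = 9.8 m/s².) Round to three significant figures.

With I = 0.9MR², the ratio k = I/(MR²) is 0.9.
Pure rolling means v = ωR; then KE = ½Mv² + ½I(v/R)² = ½(1+k)Mv² = (19/20)Mv².
Setting this equal to Mgh gives the vertical rise h = (1+k)v₀²/(2g) = 1.9×7.74²/(2×9.8) = 5.807 m.
The distance along the slope is d = h/sinθ = 5.807/sin11.9° ≈ 28.2 m.

d ≈ 28.2 m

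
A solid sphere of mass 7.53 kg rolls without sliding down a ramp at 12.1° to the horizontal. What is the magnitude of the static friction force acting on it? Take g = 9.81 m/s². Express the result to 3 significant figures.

f ≈ 4.42 N

The moment of inertia is (2/5)MR², giving k ≡ I/(MR²) = 0.4.
Translational: Mg sinθ − f = Ma. Rotational about the CM: fR = Iα = kMRa, so f = kMa.
Combining, a = g sinθ/(1+k) and f = kMa = kMg sinθ/(1+k).
f = 0.4 × 7.53 × 9.81 × sin12.1° / 1.4 ≈ 4.42 N.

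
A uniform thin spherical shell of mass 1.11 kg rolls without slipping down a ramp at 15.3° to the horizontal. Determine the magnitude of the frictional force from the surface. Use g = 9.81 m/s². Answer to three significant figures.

f ≈ 1.15 N

With I = (2/3)MR², the ratio k = I/(MR²) is 2/3.
Translational: Mg sinθ − f = Ma. Rotational about the CM: fR = Iα = kMRa, so f = kMa.
Combining, a = g sinθ/(1+k) and f = kMa = kMg sinθ/(1+k).
f = (2/3) × 1.11 × 9.81 × sin15.3° / 1.667 ≈ 1.15 N.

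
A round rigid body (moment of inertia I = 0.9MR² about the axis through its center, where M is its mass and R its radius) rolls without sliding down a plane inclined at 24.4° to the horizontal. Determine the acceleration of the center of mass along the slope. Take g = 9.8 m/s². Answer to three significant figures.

a ≈ 2.13 m/s²

The moment of inertia is 0.9MR², giving k ≡ I/(MR²) = 0.9.
Newton's second law down the slope: Mg sinθ − f = Ma. The torque equation fR = Iα (with α = a/R) gives f = kMa.
Eliminating f: Mg sinθ = (1+k)Ma, so a = g sinθ/(1+k) = 9.8 × sin24.4° / 1.9 ≈ 2.13 m/s².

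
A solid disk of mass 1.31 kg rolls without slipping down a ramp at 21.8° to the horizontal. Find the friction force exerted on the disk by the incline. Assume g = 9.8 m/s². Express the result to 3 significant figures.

For this body I = (1/2)MR², i.e. k = I/(MR²) = 0.5.
Newton's second law down the slope: Mg sinθ − f = Ma. The torque equation fR = Iα (with α = a/R) gives f = kMa.
Combining, a = g sinθ/(1+k) and f = kMa = kMg sinθ/(1+k).
f = 0.5 × 1.31 × 9.8 × sin21.8° / 1.5 ≈ 1.59 N.

f ≈ 1.59 N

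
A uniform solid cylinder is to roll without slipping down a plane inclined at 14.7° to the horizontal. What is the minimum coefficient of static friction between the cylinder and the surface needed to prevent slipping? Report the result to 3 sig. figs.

μ_min ≈ 0.0874

Here I = (1/2)MR², so the shape factor k = I/(MR²) = 0.5.
Newton's second law down the slope: Mg sinθ − f = Ma. The torque equation fR = Iα (with α = a/R) gives f = kMa.
These give a = g sinθ/(1+k) and the required friction f = kMg sinθ/(1+k).
The normal force is N = Mg cosθ, so μ_min = f/N = k tanθ/(1+k).
μ_min = 0.5 × tan14.7° / 1.5 ≈ 0.0874.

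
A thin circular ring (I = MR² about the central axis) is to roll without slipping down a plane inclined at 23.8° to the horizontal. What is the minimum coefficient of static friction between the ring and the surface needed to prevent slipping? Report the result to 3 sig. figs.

With I = MR², the ratio k = I/(MR²) is 1.
Translational: Mg sinθ − f = Ma. Rotational about the CM: fR = Iα = kMRa, so f = kMa.
These give a = g sinθ/(1+k) and the required friction f = kMg sinθ/(1+k).
The normal force is N = Mg cosθ, so μ_min = f/N = k tanθ/(1+k).
μ_min = 1 × tan23.8° / 2 ≈ 0.221.

μ_min ≈ 0.221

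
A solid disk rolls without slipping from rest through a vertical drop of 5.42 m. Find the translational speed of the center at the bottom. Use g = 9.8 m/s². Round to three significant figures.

v ≈ 8.42 m/s

For this body I = (1/2)MR², i.e. k = I/(MR²) = 0.5.
Since it rolls without slipping, ω = v/R and KE = ½Mv² + ½Iω² = ½(1+k)Mv² = (3/4)Mv².
Energy conservation: Mgh = (3/4)Mv², so v = √(2gh/(1+k)) = √(2 × 9.8 × 5.42 / 1.5) ≈ 8.42 m/s.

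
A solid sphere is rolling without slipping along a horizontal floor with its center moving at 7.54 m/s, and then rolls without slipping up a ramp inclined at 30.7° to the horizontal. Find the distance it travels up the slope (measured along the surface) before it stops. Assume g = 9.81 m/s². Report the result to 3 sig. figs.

d ≈ 7.95 m

The moment of inertia is (2/5)MR², giving k ≡ I/(MR²) = 0.4.
Rolling without slipping gives ω = v/R, so the total kinetic energy is ½Mv² + ½Iω² = ½(1+k)Mv² = (7/10)Mv².
Setting this equal to Mgh gives the vertical rise h = (1+k)v₀²/(2g) = 1.4×7.54²/(2×9.81) = 4.057 m.
Along the incline, d = h/sinθ = 4.057/sin30.7° ≈ 7.95 m.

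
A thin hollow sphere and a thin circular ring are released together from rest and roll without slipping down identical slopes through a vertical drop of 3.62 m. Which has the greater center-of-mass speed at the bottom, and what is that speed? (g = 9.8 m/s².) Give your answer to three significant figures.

the thin hollow sphere, at v ≈ 6.52 m/s

For rolling without slipping, Mgh = ½(1+k)Mv² where k = I/(MR²), so v = √(2gh/(1+k)).
Thin hollow sphere: k = 2/3, giving v = √(2×9.8×3.62/1.667) = 6.525 m/s.
Thin circular ring: k = 1, giving v = √(2×9.8×3.62/2) = 5.956 m/s.
The smaller k wins: the thin hollow sphere, at ≈ 6.52 m/s.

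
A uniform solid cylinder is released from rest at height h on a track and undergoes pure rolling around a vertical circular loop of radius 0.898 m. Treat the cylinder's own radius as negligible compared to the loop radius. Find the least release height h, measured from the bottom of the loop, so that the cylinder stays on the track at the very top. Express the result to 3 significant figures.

h_min ≈ 2.47 m

With I = (1/2)MR², the ratio k = I/(MR²) is 0.5.
At the top, contact is just lost when gravity alone supplies the centripetal force: Mg = Mv_top²/r, i.e. v_top² = gr.
With ω = v/R, the kinetic energy at speed v is ½(1+k)Mv² = (3/4)Mv².
Energy conservation from release (height h) to the top (height 2r): Mgh = Mg(2r) + (3/4)M·gr.
Thus h_min = 2r + (1+k)r/2 = r(2 + 1.5/2) = 0.898 × 2.75 ≈ 2.47 m.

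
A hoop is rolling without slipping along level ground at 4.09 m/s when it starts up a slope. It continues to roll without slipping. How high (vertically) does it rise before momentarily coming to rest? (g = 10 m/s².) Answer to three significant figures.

h ≈ 1.67 m

The moment of inertia is MR², giving k ≡ I/(MR²) = 1.
Since it rolls without slipping, ω = v/R and KE = ½Mv² + ½Iω² = ½(1+k)Mv² = Mv².
At the top the kinetic energy is zero, so Mv₀² = Mgh.
Thus h = (1+k)v₀²/(2g) = 2 × 4.09² / (2 × 10) ≈ 1.67 m.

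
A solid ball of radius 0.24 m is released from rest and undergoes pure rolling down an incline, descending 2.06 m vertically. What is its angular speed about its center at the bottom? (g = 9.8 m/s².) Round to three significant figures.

ω ≈ 22.4 rad/s

With I = (2/5)MR², the ratio k = I/(MR²) is 0.4.
Pure rolling means v = ωR; then KE = ½Mv² + ½I(v/R)² = ½(1+k)Mv² = (7/10)Mv².
Energy conservation Mgh = ½(1+k)Mv² gives v = √(2gh/(1+k)) = √(2 × 9.8 × 2.06 / 1.4) = 5.37 m/s.
Then ω = v/R = 5.37 / 0.24 ≈ 22.4 rad/s.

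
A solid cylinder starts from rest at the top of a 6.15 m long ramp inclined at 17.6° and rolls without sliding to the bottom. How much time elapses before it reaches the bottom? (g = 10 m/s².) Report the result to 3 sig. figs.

The moment of inertia is (1/2)MR², giving k ≡ I/(MR²) = 0.5.
Along the incline Mg sinθ − f = Ma, and torque about the center fR = Iα = kMR²(a/R) gives f = kMa.
Hence a = g sinθ/(1+k) = 10×sin17.6°/1.5 = 2.016 m/s².
Starting from rest, L = ½at², so t = √(2L/a) = √(2×6.15/2.016) ≈ 2.47 s.

t ≈ 2.47 s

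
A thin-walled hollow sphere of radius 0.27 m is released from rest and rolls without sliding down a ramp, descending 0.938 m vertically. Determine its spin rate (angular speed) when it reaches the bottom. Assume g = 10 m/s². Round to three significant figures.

ω ≈ 12.4 rad/s

The moment of inertia is (2/3)MR², giving k ≡ I/(MR²) = 2/3.
Pure rolling means v = ωR; then KE = ½Mv² + ½I(v/R)² = ½(1+k)Mv² = (5/6)Mv².
Energy conservation Mgh = ½(1+k)Mv² gives v = √(2gh/(1+k)) = √(2 × 10 × 0.938 / 1.667) = 3.355 m/s.
Then ω = v/R = 3.355 / 0.27 ≈ 12.4 rad/s.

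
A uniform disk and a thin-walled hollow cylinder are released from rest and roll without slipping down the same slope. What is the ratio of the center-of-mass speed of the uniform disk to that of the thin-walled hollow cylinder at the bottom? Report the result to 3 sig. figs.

Each satisfies Mgh = ½(1+k)Mv² with k = I/(MR²), so v ∝ 1/√(1+k).
For the uniform disk k = 0.5; for the thin-walled hollow cylinder k = 1.
v₁/v₂ = √((1+k₂)/(1+k₁)) = √(2/1.5) ≈ 1.15.

v_ratio ≈ 1.15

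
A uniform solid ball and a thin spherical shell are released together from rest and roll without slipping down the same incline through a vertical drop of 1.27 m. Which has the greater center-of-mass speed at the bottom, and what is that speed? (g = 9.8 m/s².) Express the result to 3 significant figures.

the uniform solid ball, at v ≈ 4.22 m/s

For rolling without slipping, Mgh = ½(1+k)Mv² where k = I/(MR²), so v = √(2gh/(1+k)).
Uniform solid ball: k = 0.4, giving v = √(2×9.8×1.27/1.4) = 4.217 m/s.
Thin spherical shell: k = 2/3, giving v = √(2×9.8×1.27/1.667) = 3.865 m/s.
The smaller k wins: the uniform solid ball, at ≈ 4.22 m/s.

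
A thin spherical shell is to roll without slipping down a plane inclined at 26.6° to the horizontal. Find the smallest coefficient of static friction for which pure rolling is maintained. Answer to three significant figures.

μ_min ≈ 0.200

With I = (2/3)MR², the ratio k = I/(MR²) is 2/3.
Newton's second law down the slope: Mg sinθ − f = Ma. The torque equation fR = Iα (with α = a/R) gives f = kMa.
These give a = g sinθ/(1+k) and the required friction f = kMg sinθ/(1+k).
The normal force is N = Mg cosθ, so μ_min = f/N = k tanθ/(1+k).
μ_min = (2/3) × tan26.6° / 1.667 ≈ 0.200.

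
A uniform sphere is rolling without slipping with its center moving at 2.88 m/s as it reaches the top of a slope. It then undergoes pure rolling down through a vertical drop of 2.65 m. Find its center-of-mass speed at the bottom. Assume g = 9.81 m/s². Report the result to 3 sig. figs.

With I = (2/5)MR², the ratio k = I/(MR²) is 0.4.
The rolling condition ω = v/R makes the rotational term ½I(v/R)² = ½kMv², so KE_total = ½(1+k)Mv² = (7/10)Mv².
Conserving energy between top and bottom: (7/10)Mv² = (7/10)Mv₀² + Mgh, hence v² = v₀² + 2gh/(1+k).
v = √(2.88² + 2×9.81×2.65/1.4) = √45.43 ≈ 6.74 m/s.

v ≈ 6.74 m/s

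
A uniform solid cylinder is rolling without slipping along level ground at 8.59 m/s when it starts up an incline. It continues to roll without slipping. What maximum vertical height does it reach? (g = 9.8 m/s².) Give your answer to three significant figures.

For this body I = (1/2)MR², i.e. k = I/(MR²) = 0.5.
Rolling without slipping gives ω = v/R, so the total kinetic energy is ½Mv² + ½Iω² = ½(1+k)Mv² = (3/4)Mv².
At the top the kinetic energy is zero, so (3/4)Mv₀² = Mgh.
Thus h = (1+k)v₀²/(2g) = 1.5 × 8.59² / (2 × 9.8) ≈ 5.65 m.

h ≈ 5.65 m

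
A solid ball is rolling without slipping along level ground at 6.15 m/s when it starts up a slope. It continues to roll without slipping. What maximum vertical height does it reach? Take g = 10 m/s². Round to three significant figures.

h ≈ 2.65 m

The moment of inertia is (2/5)MR², giving k ≡ I/(MR²) = 0.4.
Since it rolls without slipping, ω = v/R and KE = ½Mv² + ½Iω² = ½(1+k)Mv² = (7/10)Mv².
All of this converts to potential energy at the highest point: (7/10)Mv₀² = Mgh.
Thus h = (1+k)v₀²/(2g) = 1.4 × 6.15² / (2 × 10) ≈ 2.65 m.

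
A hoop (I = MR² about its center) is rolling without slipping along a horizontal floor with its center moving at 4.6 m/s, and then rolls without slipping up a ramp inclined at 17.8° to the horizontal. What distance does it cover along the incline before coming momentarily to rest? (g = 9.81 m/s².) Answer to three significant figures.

d ≈ 7.06 m

Here I = MR², so the shape factor k = I/(MR²) = 1.
The rolling condition ω = v/R makes the rotational term ½I(v/R)² = ½kMv², so KE_total = ½(1+k)Mv² = Mv².
Setting this equal to Mgh gives the vertical rise h = (1+k)v₀²/(2g) = 2×4.6²/(2×9.81) = 2.157 m.
The distance along the slope is d = h/sinθ = 2.157/sin17.8° ≈ 7.06 m.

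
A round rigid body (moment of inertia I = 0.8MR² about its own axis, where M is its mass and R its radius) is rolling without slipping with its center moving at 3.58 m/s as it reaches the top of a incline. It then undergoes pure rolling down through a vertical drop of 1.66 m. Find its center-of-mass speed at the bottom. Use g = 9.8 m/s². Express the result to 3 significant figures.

v ≈ 5.56 m/s

For this body I = 0.8MR², i.e. k = I/(MR²) = 0.8.
The rolling condition ω = v/R makes the rotational term ½I(v/R)² = ½kMv², so KE_total = ½(1+k)Mv² = (9/10)Mv².
Energy conservation: (9/10)Mv₀² + Mgh = (9/10)Mv², so v² = v₀² + 2gh/(1+k).
v = √(3.58² + 2×9.8×1.66/1.8) = √30.89 ≈ 5.56 m/s.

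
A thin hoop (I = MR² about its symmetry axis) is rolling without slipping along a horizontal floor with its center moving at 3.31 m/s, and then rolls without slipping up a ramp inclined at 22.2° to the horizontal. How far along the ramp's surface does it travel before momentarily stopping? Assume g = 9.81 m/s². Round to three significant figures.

Here I = MR², so the shape factor k = I/(MR²) = 1.
The rolling condition ω = v/R makes the rotational term ½I(v/R)² = ½kMv², so KE_total = ½(1+k)Mv² = Mv².
Setting this equal to Mgh gives the vertical rise h = (1+k)v₀²/(2g) = 2×3.31²/(2×9.81) = 1.117 m.
The distance along the slope is d = h/sinθ = 1.117/sin22.2° ≈ 2.96 m.

d ≈ 2.96 m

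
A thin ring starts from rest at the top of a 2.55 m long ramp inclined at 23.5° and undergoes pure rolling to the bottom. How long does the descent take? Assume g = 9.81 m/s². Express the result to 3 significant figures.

t ≈ 1.61 s

Here I = MR², so the shape factor k = I/(MR²) = 1.
Along the incline Mg sinθ − f = Ma, and torque about the center fR = Iα = kMR²(a/R) gives f = kMa.
Hence a = g sinθ/(1+k) = 9.81×sin23.5°/2 = 1.956 m/s².
With constant a from rest, t = √(2L/a) = √(2·2.55/1.956) ≈ 1.61 s.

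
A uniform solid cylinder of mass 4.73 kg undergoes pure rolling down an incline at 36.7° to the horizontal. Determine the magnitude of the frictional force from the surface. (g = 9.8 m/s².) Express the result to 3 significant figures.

f ≈ 9.23 N

For this body I = (1/2)MR², i.e. k = I/(MR²) = 0.5.
Translational: Mg sinθ − f = Ma. Rotational about the CM: fR = Iα = kMRa, so f = kMa.
Combining, a = g sinθ/(1+k) and f = kMa = kMg sinθ/(1+k).
f = 0.5 × 4.73 × 9.8 × sin36.7° / 1.5 ≈ 9.23 N.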